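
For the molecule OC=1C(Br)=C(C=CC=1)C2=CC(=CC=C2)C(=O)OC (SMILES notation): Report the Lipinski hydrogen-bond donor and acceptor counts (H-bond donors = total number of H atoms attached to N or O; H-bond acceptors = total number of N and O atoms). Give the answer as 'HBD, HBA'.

1, 3

Donors: find every N or O and count the H atoms it carries.
  atom 1 (O): bond orders sum to 1 → 1 H
  atom 16 (O): bond orders sum to 2 → 0 H
  atom 17 (O): bond orders sum to 2 → 0 H
Lipinski HBD = 1.
Acceptors: N atoms = 0, O atoms = 3 → HBA = 3.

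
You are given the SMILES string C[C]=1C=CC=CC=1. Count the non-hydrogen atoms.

7

Every atom symbol written in the SMILES (organic subset) is one heavy atom; implicit H are not written.
Heavy atoms by element → C:7.
Total: 7.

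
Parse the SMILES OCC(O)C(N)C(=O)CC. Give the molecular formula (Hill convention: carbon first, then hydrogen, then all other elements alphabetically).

C6H13NO3

Walk through each heavy atom and fill implicit hydrogens from standard valence (C 4, N 3, O 2, S 2, halogen 1):
  atom 1: O, bond orders sum to 1 (valence 2) → 1 H
  atom 2: C, bond orders sum to 2 (valence 4) → 2 H
  atom 3: C, bond orders sum to 3 (valence 4) → 1 H
  atom 4: O, bond orders sum to 1 (valence 2) → 1 H
  atom 5: C, bond orders sum to 3 (valence 4) → 1 H
  atom 6: N, bond orders sum to 1 (valence 3) → 2 H
  atom 7: C, bond orders sum to 4 (valence 4) → 0 H
  atom 8: O, bond orders sum to 2 (valence 2) → 0 H
  atom 9: C, bond orders sum to 2 (valence 4) → 2 H
  atom 10: C, bond orders sum to 1 (valence 4) → 3 H
Totals → C:6, H:13, N:1, O:3.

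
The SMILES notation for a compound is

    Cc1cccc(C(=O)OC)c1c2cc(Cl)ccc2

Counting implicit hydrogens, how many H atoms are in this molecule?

Walk through each heavy atom and fill implicit hydrogens from standard valence (C 4, N 3, O 2, S 2, halogen 1); for lowercase aromatic atoms, an aromatic c carries 1 H when it has two neighbours and 0 H with three, and aromatic n carries 0 H:
  atom 1: C, bond orders sum to 1 (valence 4) → 3 H
  atom 2: aromatic c, 3 neighbours → 0 H
  atom 3: aromatic c, 2 neighbours → 1 H
  atom 4: aromatic c, 2 neighbours → 1 H
  atom 5: aromatic c, 2 neighbours → 1 H
  atom 6: aromatic c, 3 neighbours → 0 H
  atom 7: C, bond orders sum to 4 (valence 4) → 0 H
  atom 8: O, bond orders sum to 2 (valence 2) → 0 H
  atom 9: O, bond orders sum to 2 (valence 2) → 0 H
  atom 10: C, bond orders sum to 1 (valence 4) → 3 H
  atom 11: aromatic c, 3 neighbours → 0 H
  atom 12: aromatic c, 3 neighbours → 0 H
  atom 13: aromatic c, 2 neighbours → 1 H
  atom 14: aromatic c, 3 neighbours → 0 H
  atom 15: Cl (halogen, monovalent) → 0 H
  atom 16: aromatic c, 2 neighbours → 1 H
  atom 17: aromatic c, 2 neighbours → 1 H
  atom 18: aromatic c, 2 neighbours → 1 H
Total hydrogens: 13.

13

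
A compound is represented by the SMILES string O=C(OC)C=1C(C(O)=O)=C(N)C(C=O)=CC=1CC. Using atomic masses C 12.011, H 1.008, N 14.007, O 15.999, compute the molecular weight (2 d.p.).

First, the molecular formula is C12H13NO5 (counting implicit H from valence).
  C: 12 × 12.011 = 144.132
  H: 13 × 1.008 = 13.104
  N: 1 × 14.007 = 14.007
  O: 5 × 15.999 = 79.995
Sum: 12×12.011 + 13×1.008 + 1×14.007 + 5×15.999 = 251.238 → 251.24 g/mol.

251.24 g/mol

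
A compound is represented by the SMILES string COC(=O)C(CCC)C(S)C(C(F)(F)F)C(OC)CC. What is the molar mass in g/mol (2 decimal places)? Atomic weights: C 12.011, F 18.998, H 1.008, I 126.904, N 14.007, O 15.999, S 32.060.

316.38 g/mol

First, the molecular formula is C13H23F3O3S (counting implicit H from valence).
  C: 13 × 12.011 = 156.143
  F: 3 × 18.998 = 56.994
  H: 23 × 1.008 = 23.184
  O: 3 × 15.999 = 47.997
  S: 1 × 32.060 = 32.060
Sum: 13×12.011 + 3×18.998 + 23×1.008 + 3×15.999 + 1×32.060 = 316.378 → 316.38 g/mol.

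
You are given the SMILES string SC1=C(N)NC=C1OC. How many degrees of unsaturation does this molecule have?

3

Degree of unsaturation = (number of rings) + (number of π bonds).
Ring closures in the SMILES: 1.
π bonds: 2 double bonds (each 1 DoU) → 2 DoU from unsaturation.
Total DoU = 1 + 2 = 3.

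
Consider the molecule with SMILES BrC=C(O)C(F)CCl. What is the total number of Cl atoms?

1

Scan the SMILES for Cl atoms (remember two-letter symbols like Cl and Br are single atoms).
Chlorine count: 1.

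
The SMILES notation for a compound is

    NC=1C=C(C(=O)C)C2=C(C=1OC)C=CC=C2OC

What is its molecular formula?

C14H15NO3

Walk through each heavy atom and fill implicit hydrogens from standard valence (C 4, N 3, O 2, S 2, halogen 1):
  atom 1: N, bond orders sum to 1 (valence 3) → 2 H
  atom 2: C, bond orders sum to 4 (valence 4) → 0 H
  atom 3: C, bond orders sum to 3 (valence 4) → 1 H
  atom 4: C, bond orders sum to 4 (valence 4) → 0 H
  atom 5: C, bond orders sum to 4 (valence 4) → 0 H
  atom 6: O, bond orders sum to 2 (valence 2) → 0 H
  atom 7: C, bond orders sum to 1 (valence 4) → 3 H
  atom 8: C, bond orders sum to 4 (valence 4) → 0 H
  atom 9: C, bond orders sum to 4 (valence 4) → 0 H
  atom 10: C, bond orders sum to 4 (valence 4) → 0 H
  atom 11: O, bond orders sum to 2 (valence 2) → 0 H
  atom 12: C, bond orders sum to 1 (valence 4) → 3 H
  atom 13: C, bond orders sum to 3 (valence 4) → 1 H
  atom 14: C, bond orders sum to 3 (valence 4) → 1 H
  atom 15: C, bond orders sum to 3 (valence 4) → 1 H
  atom 16: C, bond orders sum to 4 (valence 4) → 0 H
  atom 17: O, bond orders sum to 2 (valence 2) → 0 H
  atom 18: C, bond orders sum to 1 (valence 4) → 3 H
Totals → C:14, H:15, N:1, O:3.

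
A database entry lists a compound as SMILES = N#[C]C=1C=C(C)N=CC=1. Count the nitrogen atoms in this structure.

2

Scan the SMILES for N atoms (remember two-letter symbols like Cl and Br are single atoms).
Nitrogen count: 2.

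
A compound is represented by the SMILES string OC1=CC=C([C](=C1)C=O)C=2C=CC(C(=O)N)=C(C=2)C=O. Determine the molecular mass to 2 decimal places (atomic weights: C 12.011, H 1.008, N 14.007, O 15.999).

269.26 g/mol

First, the molecular formula is C15H11NO4 (counting implicit H from valence).
  C: 15 × 12.011 = 180.165
  H: 11 × 1.008 = 11.088
  N: 1 × 14.007 = 14.007
  O: 4 × 15.999 = 63.996
Sum: 15×12.011 + 11×1.008 + 1×14.007 + 4×15.999 = 269.256 → 269.26 g/mol.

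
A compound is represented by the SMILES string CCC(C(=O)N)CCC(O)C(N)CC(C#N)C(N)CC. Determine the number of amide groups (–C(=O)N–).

1

The amide motif appears at heavy-atom position 4 in the SMILES.
Other groups present: 1 hydroxyl, 1 nitrile, 2 primary amine.
Amide count: 1.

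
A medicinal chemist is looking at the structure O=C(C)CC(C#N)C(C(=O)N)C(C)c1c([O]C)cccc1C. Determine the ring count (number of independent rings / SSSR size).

1

In SMILES, each pair of matching ring-closure digits denotes one ring-closing bond; the number of such bonds equals the number of independent rings.
Ring-closure bonds here: 1.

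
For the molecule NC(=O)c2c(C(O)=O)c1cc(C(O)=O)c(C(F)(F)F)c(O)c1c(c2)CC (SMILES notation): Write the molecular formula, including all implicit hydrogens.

C16H12F3NO6

Walk through each heavy atom and fill implicit hydrogens from standard valence (C 4, N 3, O 2, S 2, halogen 1); for lowercase aromatic atoms, an aromatic c carries 1 H when it has two neighbours and 0 H with three, and aromatic n carries 0 H:
  atom 1: N, bond orders sum to 1 (valence 3) → 2 H
  atom 2: C, bond orders sum to 4 (valence 4) → 0 H
  atom 3: O, bond orders sum to 2 (valence 2) → 0 H
  atom 4: aromatic c, 3 neighbours → 0 H
  atom 5: aromatic c, 3 neighbours → 0 H
  atom 6: C, bond orders sum to 4 (valence 4) → 0 H
  atom 7: O, bond orders sum to 1 (valence 2) → 1 H
  atom 8: O, bond orders sum to 2 (valence 2) → 0 H
  atom 9: aromatic c, 3 neighbours → 0 H
  atom 10: aromatic c, 2 neighbours → 1 H
  atom 11: aromatic c, 3 neighbours → 0 H
  atom 12: C, bond orders sum to 4 (valence 4) → 0 H
  atom 13: O, bond orders sum to 1 (valence 2) → 1 H
  atom 14: O, bond orders sum to 2 (valence 2) → 0 H
  atom 15: aromatic c, 3 neighbours → 0 H
  atom 16: C, bond orders sum to 4 (valence 4) → 0 H
  atom 17: F (halogen, monovalent) → 0 H
  atom 18: F (halogen, monovalent) → 0 H
  atom 19: F (halogen, monovalent) → 0 H
  atom 20: aromatic c, 3 neighbours → 0 H
  atom 21: O, bond orders sum to 1 (valence 2) → 1 H
  atom 22: aromatic c, 3 neighbours → 0 H
  atom 23: aromatic c, 3 neighbours → 0 H
  atom 24: aromatic c, 2 neighbours → 1 H
  atom 25: C, bond orders sum to 2 (valence 4) → 2 H
  atom 26: C, bond orders sum to 1 (valence 4) → 3 H
Totals → C:16, H:12, F:3, N:1, O:6.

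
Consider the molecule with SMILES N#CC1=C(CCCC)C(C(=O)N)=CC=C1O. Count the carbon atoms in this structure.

12

Count every carbon token in the SMILES (each C, including those in ring-closure positions and inside branches).
Carbon count: 12.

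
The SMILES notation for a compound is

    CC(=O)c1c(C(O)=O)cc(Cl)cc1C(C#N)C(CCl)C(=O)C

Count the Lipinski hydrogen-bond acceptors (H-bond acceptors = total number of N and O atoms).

N atoms: 1; O atoms: 4.
Lipinski HBA = 1 + 4 = 5.

5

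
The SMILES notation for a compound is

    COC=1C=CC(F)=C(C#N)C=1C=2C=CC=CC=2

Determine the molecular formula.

C14H10FNO

Walk through each heavy atom and fill implicit hydrogens from standard valence (C 4, N 3, O 2, S 2, halogen 1):
  atom 1: C, bond orders sum to 1 (valence 4) → 3 H
  atom 2: O, bond orders sum to 2 (valence 2) → 0 H
  atom 3: C, bond orders sum to 4 (valence 4) → 0 H
  atom 4: C, bond orders sum to 3 (valence 4) → 1 H
  atom 5: C, bond orders sum to 3 (valence 4) → 1 H
  atom 6: C, bond orders sum to 4 (valence 4) → 0 H
  atom 7: F (halogen, monovalent) → 0 H
  atom 8: C, bond orders sum to 4 (valence 4) → 0 H
  atom 9: C, bond orders sum to 4 (valence 4) → 0 H
  atom 10: N, bond orders sum to 3 (valence 3) → 0 H
  atom 11: C, bond orders sum to 4 (valence 4) → 0 H
  atom 12: C, bond orders sum to 4 (valence 4) → 0 H
  atom 13: C, bond orders sum to 3 (valence 4) → 1 H
  atom 14: C, bond orders sum to 3 (valence 4) → 1 H
  atom 15: C, bond orders sum to 3 (valence 4) → 1 H
  atom 16: C, bond orders sum to 3 (valence 4) → 1 H
  atom 17: C, bond orders sum to 3 (valence 4) → 1 H
Totals → C:14, H:10, F:1, N:1, O:1.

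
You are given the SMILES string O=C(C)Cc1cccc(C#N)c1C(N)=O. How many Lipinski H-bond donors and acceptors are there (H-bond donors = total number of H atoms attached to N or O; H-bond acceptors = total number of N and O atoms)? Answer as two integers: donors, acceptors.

2, 4

Donors: find every N or O and count the H atoms it carries.
  atom 1 (O): bond orders sum to 2 → 0 H
  atom 11 (N): bond orders sum to 3 → 0 H
  atom 14 (N): bond orders sum to 1 → 2 H
  atom 15 (O): bond orders sum to 2 → 0 H
Lipinski HBD = 2.
Acceptors: N atoms = 2, O atoms = 2 → HBA = 4.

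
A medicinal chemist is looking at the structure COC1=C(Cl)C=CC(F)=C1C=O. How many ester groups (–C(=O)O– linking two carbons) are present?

Scan the SMILES for the ester motif — none present.
Groups that are present: 1 aldehyde, 1 ether.

0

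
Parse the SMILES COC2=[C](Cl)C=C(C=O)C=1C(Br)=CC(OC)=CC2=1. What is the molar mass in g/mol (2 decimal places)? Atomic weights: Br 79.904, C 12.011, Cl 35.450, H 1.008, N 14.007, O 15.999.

First, the molecular formula is C13H10BrClO3 (counting implicit H from valence).
  Br: 1 × 79.904 = 79.904
  C: 13 × 12.011 = 156.143
  Cl: 1 × 35.450 = 35.450
  H: 10 × 1.008 = 10.080
  O: 3 × 15.999 = 47.997
Sum: 1×79.904 + 13×12.011 + 1×35.450 + 10×1.008 + 3×15.999 = 329.574 → 329.57 g/mol.

329.57 g/mol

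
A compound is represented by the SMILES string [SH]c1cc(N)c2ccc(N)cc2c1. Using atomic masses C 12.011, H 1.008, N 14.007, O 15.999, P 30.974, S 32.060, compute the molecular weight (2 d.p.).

First, the molecular formula is C10H10N2S (counting implicit H from valence).
  C: 10 × 12.011 = 120.110
  H: 10 × 1.008 = 10.080
  N: 2 × 14.007 = 28.014
  S: 1 × 32.060 = 32.060
Sum: 10×12.011 + 10×1.008 + 2×14.007 + 1×32.060 = 190.264 → 190.26 g/mol.

190.26 g/mol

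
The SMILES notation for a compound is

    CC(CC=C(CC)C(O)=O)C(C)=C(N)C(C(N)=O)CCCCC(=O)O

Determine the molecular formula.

Walk through each heavy atom and fill implicit hydrogens from standard valence (C 4, N 3, O 2, S 2, halogen 1):
  atom 1: C, bond orders sum to 1 (valence 4) → 3 H
  atom 2: C, bond orders sum to 3 (valence 4) → 1 H
  atom 3: C, bond orders sum to 2 (valence 4) → 2 H
  atom 4: C, bond orders sum to 3 (valence 4) → 1 H
  atom 5: C, bond orders sum to 4 (valence 4) → 0 H
  atom 6: C, bond orders sum to 2 (valence 4) → 2 H
  atom 7: C, bond orders sum to 1 (valence 4) → 3 H
  atom 8: C, bond orders sum to 4 (valence 4) → 0 H
  atom 9: O, bond orders sum to 1 (valence 2) → 1 H
  atom 10: O, bond orders sum to 2 (valence 2) → 0 H
  atom 11: C, bond orders sum to 4 (valence 4) → 0 H
  atom 12: C, bond orders sum to 1 (valence 4) → 3 H
  atom 13: C, bond orders sum to 4 (valence 4) → 0 H
  atom 14: N, bond orders sum to 1 (valence 3) → 2 H
  atom 15: C, bond orders sum to 3 (valence 4) → 1 H
  atom 16: C, bond orders sum to 4 (valence 4) → 0 H
  atom 17: N, bond orders sum to 1 (valence 3) → 2 H
  atom 18: O, bond orders sum to 2 (valence 2) → 0 H
  atom 19: C, bond orders sum to 2 (valence 4) → 2 H
  atom 20: C, bond orders sum to 2 (valence 4) → 2 H
  atom 21: C, bond orders sum to 2 (valence 4) → 2 H
  atom 22: C, bond orders sum to 2 (valence 4) → 2 H
  atom 23: C, bond orders sum to 4 (valence 4) → 0 H
  atom 24: O, bond orders sum to 2 (valence 2) → 0 H
  atom 25: O, bond orders sum to 1 (valence 2) → 1 H
Totals → C:18, H:30, N:2, O:5.

C18H30N2O5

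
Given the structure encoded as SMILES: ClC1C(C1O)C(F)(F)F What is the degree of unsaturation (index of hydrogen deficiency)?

1

Molecular formula: C4H4ClF3O.
DoU = (2C + 2 + N − H − X) / 2, where X is the halogen count and O/S are ignored.
    = (2·4 + 2 + 0 − 4 − 4) / 2 = 2 / 2 = 1.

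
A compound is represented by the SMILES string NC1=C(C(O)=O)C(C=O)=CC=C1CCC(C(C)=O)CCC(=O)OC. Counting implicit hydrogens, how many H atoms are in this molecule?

Walk through each heavy atom and fill implicit hydrogens from standard valence (C 4, N 3, O 2, S 2, halogen 1):
  atom 1: N, bond orders sum to 1 (valence 3) → 2 H
  atom 2: C, bond orders sum to 4 (valence 4) → 0 H
  atom 3: C, bond orders sum to 4 (valence 4) → 0 H
  atom 4: C, bond orders sum to 4 (valence 4) → 0 H
  atom 5: O, bond orders sum to 1 (valence 2) → 1 H
  atom 6: O, bond orders sum to 2 (valence 2) → 0 H
  atom 7: C, bond orders sum to 4 (valence 4) → 0 H
  atom 8: C, bond orders sum to 3 (valence 4) → 1 H
  atom 9: O, bond orders sum to 2 (valence 2) → 0 H
  atom 10: C, bond orders sum to 3 (valence 4) → 1 H
  atom 11: C, bond orders sum to 3 (valence 4) → 1 H
  atom 12: C, bond orders sum to 4 (valence 4) → 0 H
  atom 13: C, bond orders sum to 2 (valence 4) → 2 H
  atom 14: C, bond orders sum to 2 (valence 4) → 2 H
  atom 15: C, bond orders sum to 3 (valence 4) → 1 H
  atom 16: C, bond orders sum to 4 (valence 4) → 0 H
  atom 17: C, bond orders sum to 1 (valence 4) → 3 H
  atom 18: O, bond orders sum to 2 (valence 2) → 0 H
  atom 19: C, bond orders sum to 2 (valence 4) → 2 H
  atom 20: C, bond orders sum to 2 (valence 4) → 2 H
  atom 21: C, bond orders sum to 4 (valence 4) → 0 H
  atom 22: O, bond orders sum to 2 (valence 2) → 0 H
  atom 23: O, bond orders sum to 2 (valence 2) → 0 H
  atom 24: C, bond orders sum to 1 (valence 4) → 3 H
Total hydrogens: 21.

21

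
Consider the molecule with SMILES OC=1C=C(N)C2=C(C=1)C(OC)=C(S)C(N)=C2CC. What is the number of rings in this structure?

In SMILES, each pair of matching ring-closure digits denotes one ring-closing bond; the number of such bonds equals the number of independent rings.
Ring-closure bonds here: 2.

2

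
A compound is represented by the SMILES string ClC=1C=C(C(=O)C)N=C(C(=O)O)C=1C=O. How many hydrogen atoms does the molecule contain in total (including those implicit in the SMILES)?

Walk through each heavy atom and fill implicit hydrogens from standard valence (C 4, N 3, O 2, S 2, halogen 1):
  atom 1: Cl (halogen, monovalent) → 0 H
  atom 2: C, bond orders sum to 4 (valence 4) → 0 H
  atom 3: C, bond orders sum to 3 (valence 4) → 1 H
  atom 4: C, bond orders sum to 4 (valence 4) → 0 H
  atom 5: C, bond orders sum to 4 (valence 4) → 0 H
  atom 6: O, bond orders sum to 2 (valence 2) → 0 H
  atom 7: C, bond orders sum to 1 (valence 4) → 3 H
  atom 8: N, bond orders sum to 3 (valence 3) → 0 H
  atom 9: C, bond orders sum to 4 (valence 4) → 0 H
  atom 10: C, bond orders sum to 4 (valence 4) → 0 H
  atom 11: O, bond orders sum to 2 (valence 2) → 0 H
  atom 12: O, bond orders sum to 1 (valence 2) → 1 H
  atom 13: C, bond orders sum to 4 (valence 4) → 0 H
  atom 14: C, bond orders sum to 3 (valence 4) → 1 H
  atom 15: O, bond orders sum to 2 (valence 2) → 0 H
Total hydrogens: 6.

6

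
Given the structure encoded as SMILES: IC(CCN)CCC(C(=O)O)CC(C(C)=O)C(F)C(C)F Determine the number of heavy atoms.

Every atom symbol written in the SMILES (organic subset) is one heavy atom; implicit H are not written.
Heavy atoms by element → C:14, F:2, I:1, N:1, O:3.
Total: 21.

21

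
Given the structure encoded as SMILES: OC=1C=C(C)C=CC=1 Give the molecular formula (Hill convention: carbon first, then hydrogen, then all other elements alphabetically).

Walk through each heavy atom and fill implicit hydrogens from standard valence (C 4, N 3, O 2, S 2, halogen 1):
  atom 1: O, bond orders sum to 1 (valence 2) → 1 H
  atom 2: C, bond orders sum to 4 (valence 4) → 0 H
  atom 3: C, bond orders sum to 3 (valence 4) → 1 H
  atom 4: C, bond orders sum to 4 (valence 4) → 0 H
  atom 5: C, bond orders sum to 1 (valence 4) → 3 H
  atom 6: C, bond orders sum to 3 (valence 4) → 1 H
  atom 7: C, bond orders sum to 3 (valence 4) → 1 H
  atom 8: C, bond orders sum to 3 (valence 4) → 1 H
Totals → C:7, H:8, O:1.

C7H8O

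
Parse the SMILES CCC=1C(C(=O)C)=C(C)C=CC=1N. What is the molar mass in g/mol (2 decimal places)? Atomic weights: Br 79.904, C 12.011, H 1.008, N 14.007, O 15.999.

First, the molecular formula is C11H15NO (counting implicit H from valence).
  C: 11 × 12.011 = 132.121
  H: 15 × 1.008 = 15.120
  N: 1 × 14.007 = 14.007
  O: 1 × 15.999 = 15.999
Sum: 11×12.011 + 15×1.008 + 1×14.007 + 1×15.999 = 177.247 → 177.25 g/mol.

177.25 g/mol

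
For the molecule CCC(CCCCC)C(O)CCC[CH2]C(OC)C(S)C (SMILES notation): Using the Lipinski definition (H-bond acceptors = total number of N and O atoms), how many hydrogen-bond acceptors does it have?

N atoms: 0; O atoms: 2.
Lipinski HBA = 0 + 2 = 2.

2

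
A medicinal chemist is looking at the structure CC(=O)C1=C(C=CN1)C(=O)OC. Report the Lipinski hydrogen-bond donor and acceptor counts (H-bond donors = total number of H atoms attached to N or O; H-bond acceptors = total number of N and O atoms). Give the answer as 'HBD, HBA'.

1, 4

Donors: find every N or O and count the H atoms it carries.
  atom 3 (O): bond orders sum to 2 → 0 H
  atom 8 (N): bond orders sum to 2 → 1 H
  atom 10 (O): bond orders sum to 2 → 0 H
  atom 11 (O): bond orders sum to 2 → 0 H
Lipinski HBD = 1.
Acceptors: N atoms = 1, O atoms = 3 → HBA = 4.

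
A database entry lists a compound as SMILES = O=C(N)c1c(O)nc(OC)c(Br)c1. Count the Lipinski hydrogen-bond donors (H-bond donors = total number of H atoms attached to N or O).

3

Donors: find every N or O and count the H atoms it carries.
  atom 1 (O): bond orders sum to 2 → 0 H
  atom 3 (N): bond orders sum to 1 → 2 H
  atom 6 (O): bond orders sum to 1 → 1 H
  atom 7 (N): bond orders sum to 3 → 0 H
  atom 9 (O): bond orders sum to 2 → 0 H
Lipinski HBD = 3.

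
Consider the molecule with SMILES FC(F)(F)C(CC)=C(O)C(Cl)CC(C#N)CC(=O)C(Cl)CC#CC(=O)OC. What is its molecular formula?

C17H18Cl2F3NO4

Walk through each heavy atom and fill implicit hydrogens from standard valence (C 4, N 3, O 2, S 2, halogen 1):
  atom 1: F (halogen, monovalent) → 0 H
  atom 2: C, bond orders sum to 4 (valence 4) → 0 H
  atom 3: F (halogen, monovalent) → 0 H
  atom 4: F (halogen, monovalent) → 0 H
  atom 5: C, bond orders sum to 4 (valence 4) → 0 H
  atom 6: C, bond orders sum to 2 (valence 4) → 2 H
  atom 7: C, bond orders sum to 1 (valence 4) → 3 H
  atom 8: C, bond orders sum to 4 (valence 4) → 0 H
  atom 9: O, bond orders sum to 1 (valence 2) → 1 H
  atom 10: C, bond orders sum to 3 (valence 4) → 1 H
  atom 11: Cl (halogen, monovalent) → 0 H
  atom 12: C, bond orders sum to 2 (valence 4) → 2 H
  atom 13: C, bond orders sum to 3 (valence 4) → 1 H
  atom 14: C, bond orders sum to 4 (valence 4) → 0 H
  atom 15: N, bond orders sum to 3 (valence 3) → 0 H
  atom 16: C, bond orders sum to 2 (valence 4) → 2 H
  atom 17: C, bond orders sum to 4 (valence 4) → 0 H
  atom 18: O, bond orders sum to 2 (valence 2) → 0 H
  atom 19: C, bond orders sum to 3 (valence 4) → 1 H
  atom 20: Cl (halogen, monovalent) → 0 H
  atom 21: C, bond orders sum to 2 (valence 4) → 2 H
  atom 22: C, bond orders sum to 4 (valence 4) → 0 H
  atom 23: C, bond orders sum to 4 (valence 4) → 0 H
  atom 24: C, bond orders sum to 4 (valence 4) → 0 H
  atom 25: O, bond orders sum to 2 (valence 2) → 0 H
  atom 26: O, bond orders sum to 2 (valence 2) → 0 H
  atom 27: C, bond orders sum to 1 (valence 4) → 3 H
Totals → C:17, H:18, Cl:2, F:3, N:1, O:4.
In Hill order: C17H18Cl2F3NO4.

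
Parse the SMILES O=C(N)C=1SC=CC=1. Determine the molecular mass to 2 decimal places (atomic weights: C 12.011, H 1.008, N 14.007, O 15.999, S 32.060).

First, the molecular formula is C5H5NOS (counting implicit H from valence).
  C: 5 × 12.011 = 60.055
  H: 5 × 1.008 = 5.040
  N: 1 × 14.007 = 14.007
  O: 1 × 15.999 = 15.999
  S: 1 × 32.060 = 32.060
Sum: 5×12.011 + 5×1.008 + 1×14.007 + 1×15.999 + 1×32.060 = 127.161 → 127.16 g/mol.

127.16 g/mol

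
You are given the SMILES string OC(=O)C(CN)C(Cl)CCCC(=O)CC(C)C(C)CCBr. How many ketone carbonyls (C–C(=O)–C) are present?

The ketone motif appears at heavy-atom position 12 in the SMILES.
Other groups present: 1 carboxylic acid, 1 primary amine.
Ketone count: 1.

1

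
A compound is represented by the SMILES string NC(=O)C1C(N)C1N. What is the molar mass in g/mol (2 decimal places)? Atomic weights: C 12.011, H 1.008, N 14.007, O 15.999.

First, the molecular formula is C4H9N3O (counting implicit H from valence).
  C: 4 × 12.011 = 48.044
  H: 9 × 1.008 = 9.072
  N: 3 × 14.007 = 42.021
  O: 1 × 15.999 = 15.999
Sum: 4×12.011 + 9×1.008 + 3×14.007 + 1×15.999 = 115.136 → 115.14 g/mol.

115.14 g/mol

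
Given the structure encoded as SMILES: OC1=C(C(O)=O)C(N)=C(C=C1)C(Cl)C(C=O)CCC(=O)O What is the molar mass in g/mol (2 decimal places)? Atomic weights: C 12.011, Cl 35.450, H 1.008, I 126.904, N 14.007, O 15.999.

First, the molecular formula is C13H14ClNO6 (counting implicit H from valence).
  C: 13 × 12.011 = 156.143
  Cl: 1 × 35.450 = 35.450
  H: 14 × 1.008 = 14.112
  N: 1 × 14.007 = 14.007
  O: 6 × 15.999 = 95.994
Sum: 13×12.011 + 1×35.450 + 14×1.008 + 1×14.007 + 6×15.999 = 315.706 → 315.71 g/mol.

315.71 g/mol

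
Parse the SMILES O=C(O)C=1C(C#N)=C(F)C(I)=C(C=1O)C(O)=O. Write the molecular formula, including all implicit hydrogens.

Walk through each heavy atom and fill implicit hydrogens from standard valence (C 4, N 3, O 2, S 2, halogen 1):
  atom 1: O, bond orders sum to 2 (valence 2) → 0 H
  atom 2: C, bond orders sum to 4 (valence 4) → 0 H
  atom 3: O, bond orders sum to 1 (valence 2) → 1 H
  atom 4: C, bond orders sum to 4 (valence 4) → 0 H
  atom 5: C, bond orders sum to 4 (valence 4) → 0 H
  atom 6: C, bond orders sum to 4 (valence 4) → 0 H
  atom 7: N, bond orders sum to 3 (valence 3) → 0 H
  atom 8: C, bond orders sum to 4 (valence 4) → 0 H
  atom 9: F (halogen, monovalent) → 0 H
  atom 10: C, bond orders sum to 4 (valence 4) → 0 H
  atom 11: I (halogen, monovalent) → 0 H
  atom 12: C, bond orders sum to 4 (valence 4) → 0 H
  atom 13: C, bond orders sum to 4 (valence 4) → 0 H
  atom 14: O, bond orders sum to 1 (valence 2) → 1 H
  atom 15: C, bond orders sum to 4 (valence 4) → 0 H
  atom 16: O, bond orders sum to 1 (valence 2) → 1 H
  atom 17: O, bond orders sum to 2 (valence 2) → 0 H
Totals → C:9, H:3, F:1, I:1, N:1, O:5.
In Hill order: C9H3FINO5.

C9H3FINO5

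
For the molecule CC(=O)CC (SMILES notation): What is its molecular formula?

C4H8O

Walk through each heavy atom and fill implicit hydrogens from standard valence (C 4, N 3, O 2, S 2, halogen 1):
  atom 1: C, bond orders sum to 1 (valence 4) → 3 H
  atom 2: C, bond orders sum to 4 (valence 4) → 0 H
  atom 3: O, bond orders sum to 2 (valence 2) → 0 H
  atom 4: C, bond orders sum to 2 (valence 4) → 2 H
  atom 5: C, bond orders sum to 1 (valence 4) → 3 H
Totals → C:4, H:8, O:1.
In Hill order: C4H8O.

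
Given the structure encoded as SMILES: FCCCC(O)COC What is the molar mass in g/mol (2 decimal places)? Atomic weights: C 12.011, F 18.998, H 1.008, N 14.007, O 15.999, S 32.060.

136.17 g/mol

First, the molecular formula is C6H13FO2 (counting implicit H from valence).
  C: 6 × 12.011 = 72.066
  F: 1 × 18.998 = 18.998
  H: 13 × 1.008 = 13.104
  O: 2 × 15.999 = 31.998
Sum: 6×12.011 + 1×18.998 + 13×1.008 + 2×15.999 = 136.166 → 136.17 g/mol.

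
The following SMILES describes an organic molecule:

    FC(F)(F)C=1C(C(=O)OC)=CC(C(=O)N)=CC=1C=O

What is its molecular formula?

Walk through each heavy atom and fill implicit hydrogens from standard valence (C 4, N 3, O 2, S 2, halogen 1):
  atom 1: F (halogen, monovalent) → 0 H
  atom 2: C, bond orders sum to 4 (valence 4) → 0 H
  atom 3: F (halogen, monovalent) → 0 H
  atom 4: F (halogen, monovalent) → 0 H
  atom 5: C, bond orders sum to 4 (valence 4) → 0 H
  atom 6: C, bond orders sum to 4 (valence 4) → 0 H
  atom 7: C, bond orders sum to 4 (valence 4) → 0 H
  atom 8: O, bond orders sum to 2 (valence 2) → 0 H
  atom 9: O, bond orders sum to 2 (valence 2) → 0 H
  atom 10: C, bond orders sum to 1 (valence 4) → 3 H
  atom 11: C, bond orders sum to 3 (valence 4) → 1 H
  atom 12: C, bond orders sum to 4 (valence 4) → 0 H
  atom 13: C, bond orders sum to 4 (valence 4) → 0 H
  atom 14: O, bond orders sum to 2 (valence 2) → 0 H
  atom 15: N, bond orders sum to 1 (valence 3) → 2 H
  atom 16: C, bond orders sum to 3 (valence 4) → 1 H
  atom 17: C, bond orders sum to 4 (valence 4) → 0 H
  atom 18: C, bond orders sum to 3 (valence 4) → 1 H
  atom 19: O, bond orders sum to 2 (valence 2) → 0 H
Totals → C:11, H:8, F:3, N:1, O:4.

C11H8F3NO4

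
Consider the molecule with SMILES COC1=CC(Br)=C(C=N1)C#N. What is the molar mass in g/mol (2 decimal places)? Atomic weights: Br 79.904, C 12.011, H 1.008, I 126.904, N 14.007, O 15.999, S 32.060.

First, the molecular formula is C7H5BrN2O (counting implicit H from valence).
  Br: 1 × 79.904 = 79.904
  C: 7 × 12.011 = 84.077
  H: 5 × 1.008 = 5.040
  N: 2 × 14.007 = 28.014
  O: 1 × 15.999 = 15.999
Sum: 1×79.904 + 7×12.011 + 5×1.008 + 2×14.007 + 1×15.999 = 213.034 → 213.03 g/mol.

213.03 g/mol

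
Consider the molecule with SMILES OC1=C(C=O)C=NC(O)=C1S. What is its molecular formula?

C6H5NO3S

Walk through each heavy atom and fill implicit hydrogens from standard valence (C 4, N 3, O 2, S 2, halogen 1):
  atom 1: O, bond orders sum to 1 (valence 2) → 1 H
  atom 2: C, bond orders sum to 4 (valence 4) → 0 H
  atom 3: C, bond orders sum to 4 (valence 4) → 0 H
  atom 4: C, bond orders sum to 3 (valence 4) → 1 H
  atom 5: O, bond orders sum to 2 (valence 2) → 0 H
  atom 6: C, bond orders sum to 3 (valence 4) → 1 H
  atom 7: N, bond orders sum to 3 (valence 3) → 0 H
  atom 8: C, bond orders sum to 4 (valence 4) → 0 H
  atom 9: O, bond orders sum to 1 (valence 2) → 1 H
  atom 10: C, bond orders sum to 4 (valence 4) → 0 H
  atom 11: S, bond orders sum to 1 (valence 2) → 1 H
Totals → C:6, H:5, N:1, O:3, S:1.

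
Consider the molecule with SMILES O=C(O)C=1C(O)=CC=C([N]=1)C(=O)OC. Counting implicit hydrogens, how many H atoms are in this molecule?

7

Walk through each heavy atom and fill implicit hydrogens from standard valence (C 4, N 3, O 2, S 2, halogen 1):
  atom 1: O, bond orders sum to 2 (valence 2) → 0 H
  atom 2: C, bond orders sum to 4 (valence 4) → 0 H
  atom 3: O, bond orders sum to 1 (valence 2) → 1 H
  atom 4: C, bond orders sum to 4 (valence 4) → 0 H
  atom 5: C, bond orders sum to 4 (valence 4) → 0 H
  atom 6: O, bond orders sum to 1 (valence 2) → 1 H
  atom 7: C, bond orders sum to 3 (valence 4) → 1 H
  atom 8: C, bond orders sum to 3 (valence 4) → 1 H
  atom 9: C, bond orders sum to 4 (valence 4) → 0 H
  atom 10: N with explicit H count 0
  atom 11: C, bond orders sum to 4 (valence 4) → 0 H
  atom 12: O, bond orders sum to 2 (valence 2) → 0 H
  atom 13: O, bond orders sum to 2 (valence 2) → 0 H
  atom 14: C, bond orders sum to 1 (valence 4) → 3 H
Total hydrogens: 7.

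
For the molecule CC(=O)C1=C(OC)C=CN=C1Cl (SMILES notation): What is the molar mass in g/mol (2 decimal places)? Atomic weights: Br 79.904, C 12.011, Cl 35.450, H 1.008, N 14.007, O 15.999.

185.61 g/mol

First, the molecular formula is C8H8ClNO2 (counting implicit H from valence).
  C: 8 × 12.011 = 96.088
  Cl: 1 × 35.450 = 35.450
  H: 8 × 1.008 = 8.064
  N: 1 × 14.007 = 14.007
  O: 2 × 15.999 = 31.998
Sum: 8×12.011 + 1×35.450 + 8×1.008 + 1×14.007 + 2×15.999 = 185.607 → 185.61 g/mol.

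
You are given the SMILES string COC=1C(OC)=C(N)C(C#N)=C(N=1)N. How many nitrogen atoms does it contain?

Scan the SMILES for N atoms (remember two-letter symbols like Cl and Br are single atoms).
Nitrogen count: 4.

4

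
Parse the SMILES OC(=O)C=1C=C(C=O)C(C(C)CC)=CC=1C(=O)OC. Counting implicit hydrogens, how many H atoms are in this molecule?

Walk through each heavy atom and fill implicit hydrogens from standard valence (C 4, N 3, O 2, S 2, halogen 1):
  atom 1: O, bond orders sum to 1 (valence 2) → 1 H
  atom 2: C, bond orders sum to 4 (valence 4) → 0 H
  atom 3: O, bond orders sum to 2 (valence 2) → 0 H
  atom 4: C, bond orders sum to 4 (valence 4) → 0 H
  atom 5: C, bond orders sum to 3 (valence 4) → 1 H
  atom 6: C, bond orders sum to 4 (valence 4) → 0 H
  atom 7: C, bond orders sum to 3 (valence 4) → 1 H
  atom 8: O, bond orders sum to 2 (valence 2) → 0 H
  atom 9: C, bond orders sum to 4 (valence 4) → 0 H
  atom 10: C, bond orders sum to 3 (valence 4) → 1 H
  atom 11: C, bond orders sum to 1 (valence 4) → 3 H
  atom 12: C, bond orders sum to 2 (valence 4) → 2 H
  atom 13: C, bond orders sum to 1 (valence 4) → 3 H
  atom 14: C, bond orders sum to 3 (valence 4) → 1 H
  atom 15: C, bond orders sum to 4 (valence 4) → 0 H
  atom 16: C, bond orders sum to 4 (valence 4) → 0 H
  atom 17: O, bond orders sum to 2 (valence 2) → 0 H
  atom 18: O, bond orders sum to 2 (valence 2) → 0 H
  atom 19: C, bond orders sum to 1 (valence 4) → 3 H
Total hydrogens: 16.

16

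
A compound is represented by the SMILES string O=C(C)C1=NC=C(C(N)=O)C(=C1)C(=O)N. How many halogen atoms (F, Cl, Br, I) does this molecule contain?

0

Scan the SMILES for the halogen motif — none present.
Groups that are present: 2 amide, 1 ketone.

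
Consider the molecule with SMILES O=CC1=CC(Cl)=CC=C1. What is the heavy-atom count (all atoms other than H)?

9

Every atom symbol written in the SMILES (organic subset) is one heavy atom; implicit H are not written.
Heavy atoms by element → C:7, Cl:1, O:1.
Total: 9.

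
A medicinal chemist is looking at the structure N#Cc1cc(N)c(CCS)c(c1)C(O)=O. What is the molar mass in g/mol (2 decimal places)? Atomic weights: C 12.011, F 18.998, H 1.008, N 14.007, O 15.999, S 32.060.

First, the molecular formula is C10H10N2O2S (counting implicit H from valence).
  C: 10 × 12.011 = 120.110
  H: 10 × 1.008 = 10.080
  N: 2 × 14.007 = 28.014
  O: 2 × 15.999 = 31.998
  S: 1 × 32.060 = 32.060
Sum: 10×12.011 + 10×1.008 + 2×14.007 + 2×15.999 + 1×32.060 = 222.262 → 222.26 g/mol.

222.26 g/mol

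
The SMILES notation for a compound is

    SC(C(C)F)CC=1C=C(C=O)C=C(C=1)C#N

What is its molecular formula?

Walk through each heavy atom and fill implicit hydrogens from standard valence (C 4, N 3, O 2, S 2, halogen 1):
  atom 1: S, bond orders sum to 1 (valence 2) → 1 H
  atom 2: C, bond orders sum to 3 (valence 4) → 1 H
  atom 3: C, bond orders sum to 3 (valence 4) → 1 H
  atom 4: C, bond orders sum to 1 (valence 4) → 3 H
  atom 5: F (halogen, monovalent) → 0 H
  atom 6: C, bond orders sum to 2 (valence 4) → 2 H
  atom 7: C, bond orders sum to 4 (valence 4) → 0 H
  atom 8: C, bond orders sum to 3 (valence 4) → 1 H
  atom 9: C, bond orders sum to 4 (valence 4) → 0 H
  atom 10: C, bond orders sum to 3 (valence 4) → 1 H
  atom 11: O, bond orders sum to 2 (valence 2) → 0 H
  atom 12: C, bond orders sum to 3 (valence 4) → 1 H
  atom 13: C, bond orders sum to 4 (valence 4) → 0 H
  atom 14: C, bond orders sum to 3 (valence 4) → 1 H
  atom 15: C, bond orders sum to 4 (valence 4) → 0 H
  atom 16: N, bond orders sum to 3 (valence 3) → 0 H
Totals → C:12, H:12, F:1, N:1, O:1, S:1.
In Hill order: C12H12FNOS.

C12H12FNOS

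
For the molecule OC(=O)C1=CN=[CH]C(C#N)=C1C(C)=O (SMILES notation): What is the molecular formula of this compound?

C9H6N2O3

Walk through each heavy atom and fill implicit hydrogens from standard valence (C 4, N 3, O 2, S 2, halogen 1):
  atom 1: O, bond orders sum to 1 (valence 2) → 1 H
  atom 2: C, bond orders sum to 4 (valence 4) → 0 H
  atom 3: O, bond orders sum to 2 (valence 2) → 0 H
  atom 4: C, bond orders sum to 4 (valence 4) → 0 H
  atom 5: C, bond orders sum to 3 (valence 4) → 1 H
  atom 6: N, bond orders sum to 3 (valence 3) → 0 H
  atom 7: C with explicit H count 1
  atom 8: C, bond orders sum to 4 (valence 4) → 0 H
  atom 9: C, bond orders sum to 4 (valence 4) → 0 H
  atom 10: N, bond orders sum to 3 (valence 3) → 0 H
  atom 11: C, bond orders sum to 4 (valence 4) → 0 H
  atom 12: C, bond orders sum to 4 (valence 4) → 0 H
  atom 13: C, bond orders sum to 1 (valence 4) → 3 H
  atom 14: O, bond orders sum to 2 (valence 2) → 0 H
Totals → C:9, H:6, N:2, O:3.
In Hill order: C9H6N2O3.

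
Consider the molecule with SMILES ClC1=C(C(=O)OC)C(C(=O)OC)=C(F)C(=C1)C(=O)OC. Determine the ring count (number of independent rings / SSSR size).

1

In SMILES, each pair of matching ring-closure digits denotes one ring-closing bond; the number of such bonds equals the number of independent rings.
Ring-closure bonds here: 1.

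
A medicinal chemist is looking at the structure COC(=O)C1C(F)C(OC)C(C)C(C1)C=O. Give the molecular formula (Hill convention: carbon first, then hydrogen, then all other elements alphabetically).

Walk through each heavy atom and fill implicit hydrogens from standard valence (C 4, N 3, O 2, S 2, halogen 1):
  atom 1: C, bond orders sum to 1 (valence 4) → 3 H
  atom 2: O, bond orders sum to 2 (valence 2) → 0 H
  atom 3: C, bond orders sum to 4 (valence 4) → 0 H
  atom 4: O, bond orders sum to 2 (valence 2) → 0 H
  atom 5: C, bond orders sum to 3 (valence 4) → 1 H
  atom 6: C, bond orders sum to 3 (valence 4) → 1 H
  atom 7: F (halogen, monovalent) → 0 H
  atom 8: C, bond orders sum to 3 (valence 4) → 1 H
  atom 9: O, bond orders sum to 2 (valence 2) → 0 H
  atom 10: C, bond orders sum to 1 (valence 4) → 3 H
  atom 11: C, bond orders sum to 3 (valence 4) → 1 H
  atom 12: C, bond orders sum to 1 (valence 4) → 3 H
  atom 13: C, bond orders sum to 3 (valence 4) → 1 H
  atom 14: C, bond orders sum to 2 (valence 4) → 2 H
  atom 15: C, bond orders sum to 3 (valence 4) → 1 H
  atom 16: O, bond orders sum to 2 (valence 2) → 0 H
Totals → C:11, H:17, F:1, O:4.

C11H17FO4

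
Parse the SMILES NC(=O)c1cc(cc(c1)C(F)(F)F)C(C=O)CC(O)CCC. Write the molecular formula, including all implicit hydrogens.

Walk through each heavy atom and fill implicit hydrogens from standard valence (C 4, N 3, O 2, S 2, halogen 1); for lowercase aromatic atoms, an aromatic c carries 1 H when it has two neighbours and 0 H with three, and aromatic n carries 0 H:
  atom 1: N, bond orders sum to 1 (valence 3) → 2 H
  atom 2: C, bond orders sum to 4 (valence 4) → 0 H
  atom 3: O, bond orders sum to 2 (valence 2) → 0 H
  atom 4: aromatic c, 3 neighbours → 0 H
  atom 5: aromatic c, 2 neighbours → 1 H
  atom 6: aromatic c, 3 neighbours → 0 H
  atom 7: aromatic c, 2 neighbours → 1 H
  atom 8: aromatic c, 3 neighbours → 0 H
  atom 9: aromatic c, 2 neighbours → 1 H
  atom 10: C, bond orders sum to 4 (valence 4) → 0 H
  atom 11: F (halogen, monovalent) → 0 H
  atom 12: F (halogen, monovalent) → 0 H
  atom 13: F (halogen, monovalent) → 0 H
  atom 14: C, bond orders sum to 3 (valence 4) → 1 H
  atom 15: C, bond orders sum to 3 (valence 4) → 1 H
  atom 16: O, bond orders sum to 2 (valence 2) → 0 H
  atom 17: C, bond orders sum to 2 (valence 4) → 2 H
  atom 18: C, bond orders sum to 3 (valence 4) → 1 H
  atom 19: O, bond orders sum to 1 (valence 2) → 1 H
  atom 20: C, bond orders sum to 2 (valence 4) → 2 H
  atom 21: C, bond orders sum to 2 (valence 4) → 2 H
  atom 22: C, bond orders sum to 1 (valence 4) → 3 H
Totals → C:15, H:18, F:3, N:1, O:3.
In Hill order: C15H18F3NO3.

C15H18F3NO3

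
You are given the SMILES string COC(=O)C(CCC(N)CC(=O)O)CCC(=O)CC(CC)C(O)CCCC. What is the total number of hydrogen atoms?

Walk through each heavy atom and fill implicit hydrogens from standard valence (C 4, N 3, O 2, S 2, halogen 1):
  atom 1: C, bond orders sum to 1 (valence 4) → 3 H
  atom 2: O, bond orders sum to 2 (valence 2) → 0 H
  atom 3: C, bond orders sum to 4 (valence 4) → 0 H
  atom 4: O, bond orders sum to 2 (valence 2) → 0 H
  atom 5: C, bond orders sum to 3 (valence 4) → 1 H
  atom 6: C, bond orders sum to 2 (valence 4) → 2 H
  atom 7: C, bond orders sum to 2 (valence 4) → 2 H
  atom 8: C, bond orders sum to 3 (valence 4) → 1 H
  atom 9: N, bond orders sum to 1 (valence 3) → 2 H
  atom 10: C, bond orders sum to 2 (valence 4) → 2 H
  atom 11: C, bond orders sum to 4 (valence 4) → 0 H
  atom 12: O, bond orders sum to 2 (valence 2) → 0 H
  atom 13: O, bond orders sum to 1 (valence 2) → 1 H
  atom 14: C, bond orders sum to 2 (valence 4) → 2 H
  atom 15: C, bond orders sum to 2 (valence 4) → 2 H
  atom 16: C, bond orders sum to 4 (valence 4) → 0 H
  atom 17: O, bond orders sum to 2 (valence 2) → 0 H
  atom 18: C, bond orders sum to 2 (valence 4) → 2 H
  atom 19: C, bond orders sum to 3 (valence 4) → 1 H
  atom 20: C, bond orders sum to 2 (valence 4) → 2 H
  atom 21: C, bond orders sum to 1 (valence 4) → 3 H
  atom 22: C, bond orders sum to 3 (valence 4) → 1 H
  atom 23: O, bond orders sum to 1 (valence 2) → 1 H
  atom 24: C, bond orders sum to 2 (valence 4) → 2 H
  atom 25: C, bond orders sum to 2 (valence 4) → 2 H
  atom 26: C, bond orders sum to 2 (valence 4) → 2 H
  atom 27: C, bond orders sum to 1 (valence 4) → 3 H
Total hydrogens: 37.

37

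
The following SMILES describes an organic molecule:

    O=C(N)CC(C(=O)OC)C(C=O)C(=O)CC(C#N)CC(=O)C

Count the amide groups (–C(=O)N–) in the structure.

The amide motif appears at heavy-atom position 2 in the SMILES.
Other groups present: 1 aldehyde, 1 ester, 2 ketone, 1 nitrile.
Amide count: 1.

1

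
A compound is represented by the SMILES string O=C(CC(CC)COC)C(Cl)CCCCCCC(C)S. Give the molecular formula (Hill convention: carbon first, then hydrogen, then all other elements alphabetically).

C16H31ClO2S

Walk through each heavy atom and fill implicit hydrogens from standard valence (C 4, N 3, O 2, S 2, halogen 1):
  atom 1: O, bond orders sum to 2 (valence 2) → 0 H
  atom 2: C, bond orders sum to 4 (valence 4) → 0 H
  atom 3: C, bond orders sum to 2 (valence 4) → 2 H
  atom 4: C, bond orders sum to 3 (valence 4) → 1 H
  atom 5: C, bond orders sum to 2 (valence 4) → 2 H
  atom 6: C, bond orders sum to 1 (valence 4) → 3 H
  atom 7: C, bond orders sum to 2 (valence 4) → 2 H
  atom 8: O, bond orders sum to 2 (valence 2) → 0 H
  atom 9: C, bond orders sum to 1 (valence 4) → 3 H
  atom 10: C, bond orders sum to 3 (valence 4) → 1 H
  atom 11: Cl (halogen, monovalent) → 0 H
  atom 12: C, bond orders sum to 2 (valence 4) → 2 H
  atom 13: C, bond orders sum to 2 (valence 4) → 2 H
  atom 14: C, bond orders sum to 2 (valence 4) → 2 H
  atom 15: C, bond orders sum to 2 (valence 4) → 2 H
  atom 16: C, bond orders sum to 2 (valence 4) → 2 H
  atom 17: C, bond orders sum to 2 (valence 4) → 2 H
  atom 18: C, bond orders sum to 3 (valence 4) → 1 H
  atom 19: C, bond orders sum to 1 (valence 4) → 3 H
  atom 20: S, bond orders sum to 1 (valence 2) → 1 H
Totals → C:16, H:31, Cl:1, O:2, S:1.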